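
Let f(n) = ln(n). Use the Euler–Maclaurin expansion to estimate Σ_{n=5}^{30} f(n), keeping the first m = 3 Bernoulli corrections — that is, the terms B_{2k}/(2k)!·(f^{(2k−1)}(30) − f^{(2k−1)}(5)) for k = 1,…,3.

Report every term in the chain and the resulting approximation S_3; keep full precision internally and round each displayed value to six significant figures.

S_3 ≈ 71.4802

∫_5^30 ln(x) dx evaluates to 68.9887.
Boundary: ½(f(5) + f(30)) = ½(1.60944 + 3.40120) = 2.50532.
Integral + boundary = 71.4940.
k=1: B_{2}/(2)! × [f^{(1)}(30) − f^{(1)}(5)] = 1/12 × (0.0333333 − 0.200000) = -0.0138889.
Partial sum through k=1: 71.4802.
k=2: B_{4}/(4)! × [f^{(3)}(30) − f^{(3)}(5)] = −1/720 × (7.40741e-05 − 0.0160000) = 2.21193e-05.
Partial sum through k=2: 71.4802.
k=3: B_{6}/(6)! × [f^{(5)}(30) − f^{(5)}(5)] = 1/30240 × (9.87654e-07 − 0.00768000) = -2.53936e-07.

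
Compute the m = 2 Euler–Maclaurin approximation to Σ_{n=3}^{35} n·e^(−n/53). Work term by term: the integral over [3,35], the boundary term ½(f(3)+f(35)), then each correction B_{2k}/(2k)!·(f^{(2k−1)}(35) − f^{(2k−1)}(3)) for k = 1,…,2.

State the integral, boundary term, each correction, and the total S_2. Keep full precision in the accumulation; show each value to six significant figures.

Integral: ∫_3^35 x·e^(−x/53) dx = 394.981.
Endpoint term: (f(3) + f(35))/2 = (2.83491 + 18.0830)/2 = 10.4589.
So far: 405.440.
k=1: B_{2}/(2)! × [f^{(1)}(35) − f^{(1)}(3)] = 1/12 × (0.175468 − 0.891480) = -0.0596676.
Partial sum through k=1: 405.380.
k=2: B_{4}/(4)! × [f^{(3)}(35) − f^{(3)}(3)] = −1/720 × (0.000430324 − 0.000990180) = 7.77578e-07.

S_2 ≈ 405.380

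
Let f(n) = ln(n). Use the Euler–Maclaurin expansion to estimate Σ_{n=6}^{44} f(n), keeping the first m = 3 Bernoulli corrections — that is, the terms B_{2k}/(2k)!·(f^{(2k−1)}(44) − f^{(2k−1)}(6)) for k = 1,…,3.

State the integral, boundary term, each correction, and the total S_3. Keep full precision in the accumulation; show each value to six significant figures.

The integral term ∫_6^44 ln(x) dx = 117.754.
Boundary: ½(f(6) + f(44)) = ½(1.79176 + 3.78419) = 2.78797.
Running total after boundary: 120.542.
Correction k=1: B_{2}/2! · (f^{(1)}(44) − f^{(1)}(6)) = 1/12 · (0.0227273 − 0.166667) = -0.0119949.
Running total after k=1: 120.530.
Correction k=2: B_{4}/4! · (f^{(3)}(44) − f^{(3)}(6)) = −1/720 · (2.34786e-05 − 0.00925926) = 1.28275e-05.
Running total after k=2: 120.530.
Correction k=3: B_{6}/6! · (f^{(5)}(44) − f^{(5)}(6)) = 1/30240 · (1.45528e-07 − 0.00308642) = -1.02059e-07.

S_3 ≈ 120.530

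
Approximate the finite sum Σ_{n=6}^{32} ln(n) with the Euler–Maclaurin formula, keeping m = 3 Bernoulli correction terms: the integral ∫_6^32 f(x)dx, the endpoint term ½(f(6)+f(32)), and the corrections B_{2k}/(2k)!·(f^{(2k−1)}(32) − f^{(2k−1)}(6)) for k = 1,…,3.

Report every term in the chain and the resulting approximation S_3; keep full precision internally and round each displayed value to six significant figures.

S_3 ≈ 76.7705

The integral term ∫_6^32 ln(x) dx = 74.1530.
½[f(6) + f(32)] = ½[1.79176 + 3.46574] = 2.62875.
So far: 76.7817.
k=1: B_{2}/(2)! × [f^{(1)}(32) − f^{(1)}(6)] = 1/12 × (0.0312500 − 0.166667) = -0.0112847.
Running total after k=1: 76.7705.
k=2: B_{4}/(4)! × [f^{(3)}(32) − f^{(3)}(6)] = −1/720 × (6.10352e-05 − 0.00925926) = 1.27753e-05.
Running total after k=2: 76.7705.
k=3: B_{6}/(6)! × [f^{(5)}(32) − f^{(5)}(6)] = 1/30240 × (7.15256e-07 − 0.00308642) = -1.02040e-07.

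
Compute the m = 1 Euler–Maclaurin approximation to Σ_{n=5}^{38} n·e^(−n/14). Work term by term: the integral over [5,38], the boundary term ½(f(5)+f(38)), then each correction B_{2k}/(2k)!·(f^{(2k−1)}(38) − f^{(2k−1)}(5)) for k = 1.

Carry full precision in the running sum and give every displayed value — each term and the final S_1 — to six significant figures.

∫_5^38 x·e^(−x/14) dx evaluates to 137.881.
½[f(5) + f(38)] = ½[3.49836 + 2.51759] = 3.00797.
Integral + boundary = 140.889.
Correction k=1: B_{2}/2! · (f^{(1)}(38) − f^{(1)}(5)) = 1/12 · (-0.113575 − 0.449789) = -0.0469471.

S_1 ≈ 140.842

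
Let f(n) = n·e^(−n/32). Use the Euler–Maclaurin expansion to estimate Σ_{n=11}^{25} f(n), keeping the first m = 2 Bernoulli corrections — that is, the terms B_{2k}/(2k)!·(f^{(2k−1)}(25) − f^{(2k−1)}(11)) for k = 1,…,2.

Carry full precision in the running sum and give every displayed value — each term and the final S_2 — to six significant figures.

∫_11^25 x·e^(−x/32) dx evaluates to 140.642.
Boundary: ½(f(11) + f(25)) = ½(7.80017 + 11.4458) = 9.62300.
So far: 150.265.
k=1: B_{2}/(2)! × [f^{(1)}(25) − f^{(1)}(11)] = 1/12 × (0.100151 − 0.465351) = -0.0304333.
Running total after k=1: 150.235.
k=2: B_{4}/(4)! × [f^{(3)}(25) − f^{(3)}(11)] = −1/720 × (0.000992010 − 0.00183942) = 1.17696e-06.

S_2 ≈ 150.235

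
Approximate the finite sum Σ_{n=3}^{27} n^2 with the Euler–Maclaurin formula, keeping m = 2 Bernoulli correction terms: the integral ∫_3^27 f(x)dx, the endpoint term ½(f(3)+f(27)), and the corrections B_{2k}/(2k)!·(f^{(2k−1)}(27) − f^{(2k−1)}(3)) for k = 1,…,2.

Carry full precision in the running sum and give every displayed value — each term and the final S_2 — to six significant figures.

The integral term ∫_3^27 x^2 dx = 6552.00.
Endpoint term: (f(3) + f(27))/2 = (9.00000 + 729.000)/2 = 369.000.
So far: 6921.00.
Correction k=1: B_{2}/2! · (f^{(1)}(27) − f^{(1)}(3)) = 1/12 · (54.0000 − 6.00000) = 4.00000.
Partial sum through k=1: 6925.00.
Correction k=2: B_{4}/4! · (f^{(3)}(27) − f^{(3)}(3)) = −1/720 · (0.00000 − 0.00000) = 0.00000.

S_2 ≈ 6925.00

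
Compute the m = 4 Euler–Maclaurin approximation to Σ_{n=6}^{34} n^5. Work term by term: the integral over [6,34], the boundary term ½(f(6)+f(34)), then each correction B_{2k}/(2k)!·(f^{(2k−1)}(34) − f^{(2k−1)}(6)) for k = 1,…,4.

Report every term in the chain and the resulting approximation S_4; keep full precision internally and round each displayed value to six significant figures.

S_4 ≈ 2.80737e+08

∫_6^34 x^5 dx evaluates to 2.57460e+08.
Endpoint term: (f(6) + f(34))/2 = (7776.00 + 4.54354e+07)/2 = 2.27216e+07.
So far: 2.80181e+08.
Correction k=1: B_{2}/2! · (f^{(1)}(34) − f^{(1)}(6)) = 1/12 · (6.68168e+06 − 6480.00) = 556267.
After k=1: 2.80737e+08.
Correction k=2: B_{4}/4! · (f^{(3)}(34) − f^{(3)}(6)) = −1/720 · (69360.0 − 2160.00) = -93.3333.
After k=2: 2.80737e+08.
Correction k=3: B_{6}/6! · (f^{(5)}(34) − f^{(5)}(6)) = 1/30240 · (120.000 − 120.000) = 0.00000.
After k=3: 2.80737e+08.
Correction k=4: B_{8}/8! · (f^{(7)}(34) − f^{(7)}(6)) = −1/1209600 · (0.00000 − 0.00000) = 0.00000.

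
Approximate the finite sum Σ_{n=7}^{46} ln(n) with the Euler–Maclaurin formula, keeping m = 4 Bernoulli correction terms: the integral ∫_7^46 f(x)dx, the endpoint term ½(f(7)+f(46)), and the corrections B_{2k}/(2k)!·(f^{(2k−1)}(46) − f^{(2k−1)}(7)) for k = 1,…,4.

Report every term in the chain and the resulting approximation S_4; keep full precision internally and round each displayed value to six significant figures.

∫_7^46 ln(x) dx evaluates to 123.496.
½[f(7) + f(46)] = ½[1.94591 + 3.82864] = 2.88728.
So far: 126.383.
Order-1 term: 1/12 · (0.0217391 − 0.142857) = -0.0100932.
Running total after k=1: 126.373.
Order-2 term: −1/720 · (2.05474e-05 − 0.00583090) = 8.06994e-06.
Running total after k=2: 126.373.
Order-3 term: 1/30240 · (1.16526e-07 − 0.00142798) = -4.72176e-08.
Running total after k=3: 126.373.
Order-4 term: −1/1209600 · (1.65207e-09 − 0.000874271) = 7.22776e-10.

S_4 ≈ 126.373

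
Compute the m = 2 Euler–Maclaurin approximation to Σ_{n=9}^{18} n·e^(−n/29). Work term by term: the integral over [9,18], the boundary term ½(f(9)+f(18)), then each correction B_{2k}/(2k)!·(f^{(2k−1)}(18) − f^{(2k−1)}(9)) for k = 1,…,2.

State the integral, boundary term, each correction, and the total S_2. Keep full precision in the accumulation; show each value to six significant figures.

S_2 ≈ 83.3795

The integral term ∫_9^18 x·e^(−x/29) dx = 75.2671.
½[f(9) + f(18)] = ½[6.59875 + 9.67632] = 8.13754.
So far: 83.4046.
k=1: B_{2}/(2)! × [f^{(1)}(18) − f^{(1)}(9)] = 1/12 × (0.203907 − 0.505651) = -0.0251453.
Partial sum through k=1: 83.3795.
k=2: B_{4}/(4)! × [f^{(3)}(18) − f^{(3)}(9)] = −1/720 × (0.00152087 − 0.00234487) = 1.14445e-06.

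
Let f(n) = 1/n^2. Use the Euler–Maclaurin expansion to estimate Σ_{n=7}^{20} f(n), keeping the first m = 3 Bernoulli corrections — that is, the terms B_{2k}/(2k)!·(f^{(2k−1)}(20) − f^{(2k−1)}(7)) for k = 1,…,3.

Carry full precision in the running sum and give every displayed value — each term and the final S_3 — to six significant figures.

S_3 ≈ 0.104774

Integral: ∫_7^20 1/x^2 dx = 0.0928571.
Endpoint term: (f(7) + f(20))/2 = (0.0204082 + 0.00250000)/2 = 0.0114541.
Running total after boundary: 0.104311.
Correction k=1: B_{2}/2! · (f^{(1)}(20) − f^{(1)}(7)) = 1/12 · (-0.000250000 − (-0.00583090)) = 0.000465075.
Running total after k=1: 0.104776.
Correction k=2: B_{4}/4! · (f^{(3)}(20) − f^{(3)}(7)) = −1/720 · (-7.50000e-06 − (-0.00142798)) = -1.97288e-06.
Running total after k=2: 0.104774.
Correction k=3: B_{6}/6! · (f^{(5)}(20) − f^{(5)}(7)) = 1/30240 · (-5.62500e-07 − (-0.000874271)) = 2.88925e-08.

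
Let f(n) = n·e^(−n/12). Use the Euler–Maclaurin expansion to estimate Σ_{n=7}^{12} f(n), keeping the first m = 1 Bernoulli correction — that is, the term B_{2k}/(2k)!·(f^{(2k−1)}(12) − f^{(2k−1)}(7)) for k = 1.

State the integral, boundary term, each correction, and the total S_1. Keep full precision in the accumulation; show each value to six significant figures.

The integral term ∫_7^12 x·e^(−x/12) dx = 21.2827.
Boundary: ½(f(7) + f(12)) = ½(3.90625 + 4.41455) = 4.16040.
Integral + boundary = 25.4431.
Order-1 term: 1/12 · (0.00000 − 0.232515) = -0.0193762.

S_1 ≈ 25.4238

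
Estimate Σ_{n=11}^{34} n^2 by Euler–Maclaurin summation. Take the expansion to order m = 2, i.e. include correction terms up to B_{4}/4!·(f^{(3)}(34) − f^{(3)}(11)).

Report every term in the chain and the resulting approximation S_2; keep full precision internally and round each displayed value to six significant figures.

∫_11^34 x^2 dx evaluates to 12657.7.
½[f(11) + f(34)] = ½[121.000 + 1156.00] = 638.500.
So far: 13296.2.
Correction k=1: B_{2}/2! · (f^{(1)}(34) − f^{(1)}(11)) = 1/12 · (68.0000 − 22.0000) = 3.83333.
Partial sum through k=1: 13300.0.
Correction k=2: B_{4}/4! · (f^{(3)}(34) − f^{(3)}(11)) = −1/720 · (0.00000 − 0.00000) = 0.00000.

S_2 ≈ 13300.0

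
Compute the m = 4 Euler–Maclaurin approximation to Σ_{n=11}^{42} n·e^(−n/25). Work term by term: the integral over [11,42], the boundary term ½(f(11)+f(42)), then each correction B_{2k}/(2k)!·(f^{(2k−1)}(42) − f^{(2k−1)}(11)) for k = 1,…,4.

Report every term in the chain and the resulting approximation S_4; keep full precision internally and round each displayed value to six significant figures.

Integral: ∫_11^42 x·e^(−x/25) dx = 267.456.
Endpoint term: (f(11) + f(42))/2 = (7.08440 + 7.82771)/2 = 7.45605.
Running total after boundary: 274.912.
Order-1 term: 1/12 · (-0.126734 − 0.360660) = -0.0406162.
Running total after k=1: 274.872.
Order-2 term: −1/720 · (0.000393622 − 0.00263797) = 3.11715e-06.
Running total after k=2: 274.872.
Order-3 term: 1/30240 · (1.58403e-06 − 7.51822e-06) = -1.96237e-10.
Running total after k=3: 274.872.
Order-4 term: −1/1209600 · (4.06122e-09 − 1.73051e-08) = 1.09490e-14.

S_4 ≈ 274.872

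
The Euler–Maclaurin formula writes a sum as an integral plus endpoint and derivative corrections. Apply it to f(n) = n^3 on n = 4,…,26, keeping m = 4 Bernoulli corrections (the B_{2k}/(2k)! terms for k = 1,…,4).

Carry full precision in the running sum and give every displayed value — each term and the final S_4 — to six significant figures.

S_4 ≈ 123165

The integral term ∫_4^26 x^3 dx = 114180.
Endpoint term: (f(4) + f(26))/2 = (64.0000 + 17576.0)/2 = 8820.00.
So far: 123000.
Order-1 term: 1/12 · (2028.00 − 48.0000) = 165.000.
Partial sum through k=1: 123165.
Order-2 term: −1/720 · (6.00000 − 6.00000) = 0.00000.
Partial sum through k=2: 123165.
Order-3 term: 1/30240 · (0.00000 − 0.00000) = 0.00000.
Partial sum through k=3: 123165.
Order-4 term: −1/1209600 · (0.00000 − 0.00000) = 0.00000.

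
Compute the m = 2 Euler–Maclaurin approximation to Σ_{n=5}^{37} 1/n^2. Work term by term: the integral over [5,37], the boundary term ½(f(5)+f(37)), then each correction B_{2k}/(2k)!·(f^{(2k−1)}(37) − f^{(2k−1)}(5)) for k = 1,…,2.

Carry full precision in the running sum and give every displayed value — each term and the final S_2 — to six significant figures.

S_2 ≈ 0.194658

The integral term ∫_5^37 1/x^2 dx = 0.172973.
Endpoint term: (f(5) + f(37))/2 = (0.0400000 + 0.000730460)/2 = 0.0203652.
So far: 0.193338.
Correction k=1: B_{2}/2! · (f^{(1)}(37) − f^{(1)}(5)) = 1/12 · (-3.94843e-05 − (-0.0160000)) = 0.00133004.
After k=1: 0.194668.
Correction k=2: B_{4}/4! · (f^{(3)}(37) − f^{(3)}(5)) = −1/720 · (-3.46101e-07 − (-0.00768000)) = -1.06662e-05.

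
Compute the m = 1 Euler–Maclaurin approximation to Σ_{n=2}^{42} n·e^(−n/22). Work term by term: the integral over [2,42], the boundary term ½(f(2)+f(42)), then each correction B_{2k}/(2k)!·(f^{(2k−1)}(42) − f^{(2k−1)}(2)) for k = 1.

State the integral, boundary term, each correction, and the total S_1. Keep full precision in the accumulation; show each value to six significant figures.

Integral: ∫_2^42 x·e^(−x/22) dx = 273.430.
Endpoint term: (f(2) + f(42))/2 = (1.82620 + 6.22503)/2 = 4.02562.
Integral + boundary = 277.456.
Order-1 term: 1/12 · (-0.134741 − 0.830092) = -0.0804027.

S_1 ≈ 277.376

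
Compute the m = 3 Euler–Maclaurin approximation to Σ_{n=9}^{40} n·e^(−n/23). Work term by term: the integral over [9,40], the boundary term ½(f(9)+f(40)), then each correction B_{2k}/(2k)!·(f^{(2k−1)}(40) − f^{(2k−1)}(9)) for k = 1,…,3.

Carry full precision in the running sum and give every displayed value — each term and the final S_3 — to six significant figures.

S_3 ≈ 249.625

∫_9^40 x·e^(−x/23) dx evaluates to 243.114.
Boundary: ½(f(9) + f(40)) = ½(6.08557 + 7.02692) = 6.55625.
Integral + boundary = 249.670.
k=1: B_{2}/(2)! × [f^{(1)}(40) − f^{(1)}(9)] = 1/12 × (-0.129845 − 0.411584) = -0.0451191.
Running total after k=1: 249.625.
k=2: B_{4}/(4)! × [f^{(3)}(40) − f^{(3)}(9)] = −1/720 × (0.000418716 − 0.00333447) = 4.04965e-06.
Running total after k=2: 249.625.
k=3: B_{6}/(6)! × [f^{(5)}(40) − f^{(5)}(9)] = 1/30240 × (2.04704e-06 − 1.11359e-05) = -3.00557e-10.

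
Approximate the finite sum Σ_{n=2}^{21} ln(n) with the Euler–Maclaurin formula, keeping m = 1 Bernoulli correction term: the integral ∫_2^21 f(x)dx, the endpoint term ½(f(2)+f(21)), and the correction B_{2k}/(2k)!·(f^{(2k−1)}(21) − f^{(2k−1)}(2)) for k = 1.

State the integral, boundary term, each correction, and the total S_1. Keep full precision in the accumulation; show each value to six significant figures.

∫_2^21 ln(x) dx evaluates to 43.5487.
Boundary: ½(f(2) + f(21)) = ½(0.693147 + 3.04452) = 1.86883.
Integral + boundary = 45.4175.
Correction k=1: B_{2}/2! · (f^{(1)}(21) − f^{(1)}(2)) = 1/12 · (0.0476190 − 0.500000) = -0.0376984.

S_1 ≈ 45.3798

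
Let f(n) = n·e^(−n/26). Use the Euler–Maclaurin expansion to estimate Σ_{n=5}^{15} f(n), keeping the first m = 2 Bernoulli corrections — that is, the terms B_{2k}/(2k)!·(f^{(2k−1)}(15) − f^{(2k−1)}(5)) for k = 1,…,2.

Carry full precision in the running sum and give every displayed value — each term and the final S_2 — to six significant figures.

∫_5^15 x·e^(−x/26) dx evaluates to 66.3017.
Boundary: ½(f(5) + f(15)) = ½(4.12526 + 8.42436) = 6.27481.
So far: 72.5765.
k=1: B_{2}/(2)! × [f^{(1)}(15) − f^{(1)}(5)] = 1/12 × (0.237610 − 0.666389) = -0.0357316.
After k=1: 72.5408.
k=2: B_{4}/(4)! × [f^{(3)}(15) − f^{(3)}(5)] = −1/720 × (0.00201310 − 0.00342677) = 1.96342e-06.

S_2 ≈ 72.5408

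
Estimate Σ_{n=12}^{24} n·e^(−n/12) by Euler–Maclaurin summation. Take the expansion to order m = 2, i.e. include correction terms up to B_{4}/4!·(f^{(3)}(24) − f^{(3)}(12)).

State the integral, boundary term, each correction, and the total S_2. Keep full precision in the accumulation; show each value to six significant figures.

The integral term ∫_12^24 x·e^(−x/12) dx = 47.4844.
Boundary: ½(f(12) + f(24)) = ½(4.41455 + 3.24805) = 3.83130.
Running total after boundary: 51.3157.
Order-1 term: 1/12 · (-0.135335 − 0.00000) = -0.0112779.
Partial sum through k=1: 51.3045.
Order-2 term: −1/720 · (0.000939828 − 0.00510944) = 5.79112e-06.

S_2 ≈ 51.3045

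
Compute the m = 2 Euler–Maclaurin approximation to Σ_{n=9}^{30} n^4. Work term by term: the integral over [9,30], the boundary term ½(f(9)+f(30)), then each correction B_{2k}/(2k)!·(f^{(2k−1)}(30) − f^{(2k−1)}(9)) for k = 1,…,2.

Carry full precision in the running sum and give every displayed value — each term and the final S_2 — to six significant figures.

The integral term ∫_9^30 x^4 dx = 4.84819e+06.
½[f(9) + f(30)] = ½[6561.00 + 810000] = 408280.
Running total after boundary: 5.25647e+06.
Correction k=1: B_{2}/2! · (f^{(1)}(30) − f^{(1)}(9)) = 1/12 · (108000 − 2916.00) = 8757.00.
Running total after k=1: 5.26523e+06.
Correction k=2: B_{4}/4! · (f^{(3)}(30) − f^{(3)}(9)) = −1/720 · (720.000 − 216.000) = -0.700000.

S_2 ≈ 5.26523e+06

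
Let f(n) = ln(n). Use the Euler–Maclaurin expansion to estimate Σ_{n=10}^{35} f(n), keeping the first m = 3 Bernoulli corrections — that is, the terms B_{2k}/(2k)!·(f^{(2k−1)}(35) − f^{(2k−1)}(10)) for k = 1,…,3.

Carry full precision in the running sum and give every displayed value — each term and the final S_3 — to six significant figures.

∫_10^35 ln(x) dx evaluates to 76.4113.
½[f(10) + f(35)] = ½[2.30259 + 3.55535] = 2.92897.
Integral + boundary = 79.3403.
Correction k=1: B_{2}/2! · (f^{(1)}(35) − f^{(1)}(10)) = 1/12 · (0.0285714 − 0.100000) = -0.00595238.
Partial sum through k=1: 79.3343.
Correction k=2: B_{4}/4! · (f^{(3)}(35) − f^{(3)}(10)) = −1/720 · (4.66472e-05 − 0.00200000) = 2.71299e-06.
Partial sum through k=2: 79.3343.
Correction k=3: B_{6}/6! · (f^{(5)}(35) − f^{(5)}(10)) = 1/30240 · (4.56952e-07 − 0.000240000) = -7.92140e-09.

S_3 ≈ 79.3343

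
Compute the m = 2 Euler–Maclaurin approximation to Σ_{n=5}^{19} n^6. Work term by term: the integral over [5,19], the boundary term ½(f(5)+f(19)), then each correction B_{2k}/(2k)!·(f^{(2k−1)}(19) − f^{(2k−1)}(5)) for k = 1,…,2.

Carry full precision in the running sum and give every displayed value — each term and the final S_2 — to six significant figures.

The integral term ∫_5^19 x^6 dx = 1.27685e+08.
Endpoint term: (f(5) + f(19))/2 = (15625.0 + 4.70459e+07)/2 = 2.35308e+07.
Integral + boundary = 1.51216e+08.
Correction k=1: B_{2}/2! · (f^{(1)}(19) − f^{(1)}(5)) = 1/12 · (1.48566e+07 − 18750.0) = 1.23649e+06.
Partial sum through k=1: 1.52452e+08.
Correction k=2: B_{4}/4! · (f^{(3)}(19) − f^{(3)}(5)) = −1/720 · (823080 − 15000.0) = -1122.33.

S_2 ≈ 1.52451e+08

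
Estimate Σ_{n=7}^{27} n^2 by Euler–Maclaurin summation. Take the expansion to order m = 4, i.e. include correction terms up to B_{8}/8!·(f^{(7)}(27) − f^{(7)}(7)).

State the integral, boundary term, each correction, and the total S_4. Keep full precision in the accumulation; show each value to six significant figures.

S_4 ≈ 6839.00

∫_7^27 x^2 dx evaluates to 6446.67.
Endpoint term: (f(7) + f(27))/2 = (49.0000 + 729.000)/2 = 389.000.
So far: 6835.67.
Correction k=1: B_{2}/2! · (f^{(1)}(27) − f^{(1)}(7)) = 1/12 · (54.0000 − 14.0000) = 3.33333.
Running total after k=1: 6839.00.
Correction k=2: B_{4}/4! · (f^{(3)}(27) − f^{(3)}(7)) = −1/720 · (0.00000 − 0.00000) = 0.00000.
Running total after k=2: 6839.00.
Correction k=3: B_{6}/6! · (f^{(5)}(27) − f^{(5)}(7)) = 1/30240 · (0.00000 − 0.00000) = 0.00000.
Running total after k=3: 6839.00.
Correction k=4: B_{8}/8! · (f^{(7)}(27) − f^{(7)}(7)) = −1/1209600 · (0.00000 − 0.00000) = 0.00000.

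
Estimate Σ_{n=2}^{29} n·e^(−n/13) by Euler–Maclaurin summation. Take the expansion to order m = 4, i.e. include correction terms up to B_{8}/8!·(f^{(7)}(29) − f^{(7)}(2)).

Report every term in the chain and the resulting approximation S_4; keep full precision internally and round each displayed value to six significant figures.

S_4 ≈ 110.872

Integral: ∫_2^29 x·e^(−x/13) dx = 108.528.
½[f(2) + f(29)] = ½[1.71481 + 3.11593] = 2.41537.
So far: 110.944.
k=1: B_{2}/(2)! × [f^{(1)}(29) − f^{(1)}(2)] = 1/12 × (-0.132241 − 0.725496) = -0.0714780.
Running total after k=1: 110.872.
k=2: B_{4}/(4)! × [f^{(3)}(29) − f^{(3)}(2)] = −1/720 × (0.000489057 − 0.0144397) = 1.93758e-05.
Running total after k=2: 110.872.
k=3: B_{6}/(6)! × [f^{(5)}(29) − f^{(5)}(2)] = 1/30240 × (1.04178e-05 − 0.000145482) = -4.46641e-09.
Running total after k=3: 110.872.
k=4: B_{8}/(8)! × [f^{(7)}(29) − f^{(7)}(2)] = −1/1209600 × (1.06164e-07 − 1.21611e-06) = 9.17612e-13.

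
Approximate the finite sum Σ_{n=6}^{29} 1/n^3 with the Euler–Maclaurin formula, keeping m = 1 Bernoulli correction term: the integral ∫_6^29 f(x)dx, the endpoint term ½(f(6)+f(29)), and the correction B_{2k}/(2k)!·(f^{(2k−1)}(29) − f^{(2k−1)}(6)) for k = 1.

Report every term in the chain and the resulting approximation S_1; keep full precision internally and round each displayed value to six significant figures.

S_1 ≈ 0.0158222

Integral: ∫_6^29 1/x^3 dx = 0.0132944.
Boundary: ½(f(6) + f(29)) = ½(0.00462963 + 4.10021e-05) = 0.00233532.
So far: 0.0156297.
Order-1 term: 1/12 · (-4.24160e-06 − (-0.00231481)) = 0.000192548.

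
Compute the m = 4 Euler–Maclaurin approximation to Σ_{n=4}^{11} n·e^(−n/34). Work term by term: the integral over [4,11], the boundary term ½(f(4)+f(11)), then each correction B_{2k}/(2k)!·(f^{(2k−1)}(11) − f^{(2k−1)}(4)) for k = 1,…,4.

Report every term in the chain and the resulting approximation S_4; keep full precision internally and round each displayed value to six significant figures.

The integral term ∫_4^11 x·e^(−x/34) dx = 41.5069.
Endpoint term: (f(4) + f(11))/2 = (3.55604 + 7.95950)/2 = 5.75777.
Running total after boundary: 47.2647.
Order-1 term: 1/12 · (0.489488 − 0.784420) = -0.0245777.
Running total after k=1: 47.2401.
Order-2 term: −1/720 · (0.00167532 − 0.00221664) = 7.51839e-07.
Running total after k=2: 47.2401.
Order-3 term: 1/30240 · (2.53219e-06 − 3.24803e-06) = -2.36721e-11.
Running total after k=3: 47.2401.
Order-4 term: −1/1209600 · (3.12728e-09 − 3.96068e-09) = 6.88992e-16.

S_4 ≈ 47.2401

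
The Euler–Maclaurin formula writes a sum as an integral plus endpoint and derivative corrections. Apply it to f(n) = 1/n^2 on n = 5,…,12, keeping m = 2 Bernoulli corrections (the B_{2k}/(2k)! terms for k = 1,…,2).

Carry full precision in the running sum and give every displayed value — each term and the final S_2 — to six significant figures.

S_2 ≈ 0.141365

The integral term ∫_5^12 1/x^2 dx = 0.116667.
½[f(5) + f(12)] = ½[0.0400000 + 0.00694444] = 0.0234722.
So far: 0.140139.
k=1: B_{2}/(2)! × [f^{(1)}(12) − f^{(1)}(5)] = 1/12 × (-0.00115741 − (-0.0160000)) = 0.00123688.
Partial sum through k=1: 0.141376.
k=2: B_{4}/(4)! × [f^{(3)}(12) − f^{(3)}(5)] = −1/720 × (-9.64506e-05 − (-0.00768000)) = -1.05327e-05.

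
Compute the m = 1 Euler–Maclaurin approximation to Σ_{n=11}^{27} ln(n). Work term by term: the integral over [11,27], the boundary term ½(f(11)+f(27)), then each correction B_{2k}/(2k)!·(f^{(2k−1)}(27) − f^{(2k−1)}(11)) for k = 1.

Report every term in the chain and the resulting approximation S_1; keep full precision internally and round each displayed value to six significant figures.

S_1 ≈ 49.4531

Integral: ∫_11^27 ln(x) dx = 46.6107.
Endpoint term: (f(11) + f(27))/2 = (2.39790 + 3.29584)/2 = 2.84687.
Running total after boundary: 49.4576.
Correction k=1: B_{2}/2! · (f^{(1)}(27) − f^{(1)}(11)) = 1/12 · (0.0370370 − 0.0909091) = -0.00448934.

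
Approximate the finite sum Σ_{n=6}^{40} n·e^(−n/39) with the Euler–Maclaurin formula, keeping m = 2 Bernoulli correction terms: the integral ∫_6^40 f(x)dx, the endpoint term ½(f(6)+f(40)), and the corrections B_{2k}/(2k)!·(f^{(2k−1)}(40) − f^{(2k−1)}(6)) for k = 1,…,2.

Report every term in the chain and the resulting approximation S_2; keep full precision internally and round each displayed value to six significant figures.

S_2 ≈ 409.683

∫_6^40 x·e^(−x/39) dx evaluates to 400.000.
Endpoint term: (f(6) + f(40))/2 = (5.14442 + 14.3427)/2 = 9.74354.
Running total after boundary: 409.744.
Order-1 term: 1/12 · (-0.00919401 − 0.725496) = -0.0612241.
After k=1: 409.683.
Order-2 term: −1/720 · (0.000465443 − 0.00160441) = 1.58189e-06.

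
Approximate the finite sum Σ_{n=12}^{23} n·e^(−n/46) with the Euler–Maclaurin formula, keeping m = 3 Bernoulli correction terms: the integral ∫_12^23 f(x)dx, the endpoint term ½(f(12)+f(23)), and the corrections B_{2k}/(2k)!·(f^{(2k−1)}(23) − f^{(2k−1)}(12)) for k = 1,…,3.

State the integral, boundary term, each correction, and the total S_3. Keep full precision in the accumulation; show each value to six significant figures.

Integral: ∫_12^23 x·e^(−x/46) dx = 130.249.
Endpoint term: (f(12) + f(23))/2 = (9.24458 + 13.9502)/2 = 11.5974.
So far: 141.847.
k=1: B_{2}/(2)! × [f^{(1)}(23) − f^{(1)}(12)] = 1/12 × (0.303265 − 0.569412) = -0.0221789.
After k=1: 141.824.
k=2: B_{4}/(4)! × [f^{(3)}(23) − f^{(3)}(12)] = −1/720 × (0.000716600 − 0.000997247) = 3.89787e-07.
After k=2: 141.824.
k=3: B_{6}/(6)! × [f^{(5)}(23) − f^{(5)}(12)] = 1/30240 × (6.09585e-07 − 8.15405e-07) = -6.80622e-12.

S_3 ≈ 141.824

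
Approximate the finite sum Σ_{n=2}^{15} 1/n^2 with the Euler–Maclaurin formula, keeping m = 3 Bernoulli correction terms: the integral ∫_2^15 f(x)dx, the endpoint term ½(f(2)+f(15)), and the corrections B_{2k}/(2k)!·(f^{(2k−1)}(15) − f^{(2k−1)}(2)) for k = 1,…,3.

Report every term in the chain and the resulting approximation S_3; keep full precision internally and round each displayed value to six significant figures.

∫_2^15 1/x^2 dx evaluates to 0.433333.
Endpoint term: (f(2) + f(15))/2 = (0.250000 + 0.00444444)/2 = 0.127222.
Running total after boundary: 0.560556.
Correction k=1: B_{2}/2! · (f^{(1)}(15) − f^{(1)}(2)) = 1/12 · (-0.000592593 − (-0.250000)) = 0.0207840.
After k=1: 0.581340.
Correction k=2: B_{4}/4! · (f^{(3)}(15) − f^{(3)}(2)) = −1/720 · (-3.16049e-05 − (-0.750000)) = -0.00104162.
After k=2: 0.580298.
Correction k=3: B_{6}/6! · (f^{(5)}(15) − f^{(5)}(2)) = 1/30240 · (-4.21399e-06 − (-5.62500)) = 0.000186012.

S_3 ≈ 0.580484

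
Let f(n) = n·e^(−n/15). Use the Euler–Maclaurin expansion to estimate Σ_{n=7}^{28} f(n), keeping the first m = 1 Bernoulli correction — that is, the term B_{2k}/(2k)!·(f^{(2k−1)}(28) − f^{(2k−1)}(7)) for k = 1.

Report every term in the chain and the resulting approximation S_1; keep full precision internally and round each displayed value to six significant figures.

∫_7^28 x·e^(−x/15) dx evaluates to 107.198.
½[f(7) + f(28)] = ½[4.38962 + 4.32987] = 4.35975.
Integral + boundary = 111.557.
Order-1 term: 1/12 · (-0.134020 − 0.334448) = -0.0390389.

S_1 ≈ 111.518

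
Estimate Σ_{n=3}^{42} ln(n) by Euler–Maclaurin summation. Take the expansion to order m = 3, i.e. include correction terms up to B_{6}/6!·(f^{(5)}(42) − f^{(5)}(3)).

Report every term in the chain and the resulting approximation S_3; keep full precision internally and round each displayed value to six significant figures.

S_3 ≈ 117.079

Integral: ∫_3^42 ln(x) dx = 114.686.
½[f(3) + f(42)] = ½[1.09861 + 3.73767] = 2.41814.
So far: 117.104.
Order-1 term: 1/12 · (0.0238095 − 0.333333) = -0.0257937.
Running total after k=1: 117.079.
Order-2 term: −1/720 · (2.69949e-05 − 0.0740741) = 0.000102843.
Running total after k=2: 117.079.
Order-3 term: 1/30240 · (1.83639e-07 − 0.0987654) = -3.26605e-06.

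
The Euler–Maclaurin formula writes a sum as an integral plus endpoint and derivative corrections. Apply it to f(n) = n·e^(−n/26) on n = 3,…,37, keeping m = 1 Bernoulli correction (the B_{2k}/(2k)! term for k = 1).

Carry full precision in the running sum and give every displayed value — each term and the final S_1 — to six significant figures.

S_1 ≈ 282.841

∫_3^37 x·e^(−x/26) dx evaluates to 277.120.
½[f(3) + f(37)] = ½[2.67307 + 8.91594] = 5.79451.
Running total after boundary: 282.915.
Correction k=1: B_{2}/2! · (f^{(1)}(37) − f^{(1)}(3)) = 1/12 · (-0.101949 − 0.788213) = -0.0741802.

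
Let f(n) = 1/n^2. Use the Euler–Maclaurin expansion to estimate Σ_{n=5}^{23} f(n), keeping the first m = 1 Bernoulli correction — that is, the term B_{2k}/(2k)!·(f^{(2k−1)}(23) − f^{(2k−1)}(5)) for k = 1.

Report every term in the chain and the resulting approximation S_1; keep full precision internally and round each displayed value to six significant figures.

∫_5^23 1/x^2 dx evaluates to 0.156522.
½[f(5) + f(23)] = ½[0.0400000 + 0.00189036] = 0.0209452.
Running total after boundary: 0.177467.
Order-1 term: 1/12 · (-0.000164379 − (-0.0160000)) = 0.00131964.

S_1 ≈ 0.178787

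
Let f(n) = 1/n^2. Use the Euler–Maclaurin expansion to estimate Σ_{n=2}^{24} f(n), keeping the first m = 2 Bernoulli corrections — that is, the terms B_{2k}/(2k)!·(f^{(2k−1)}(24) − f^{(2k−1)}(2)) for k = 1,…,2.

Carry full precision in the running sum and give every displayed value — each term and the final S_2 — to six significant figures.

The integral term ∫_2^24 1/x^2 dx = 0.458333.
½[f(2) + f(24)] = ½[0.250000 + 0.00173611] = 0.125868.
So far: 0.584201.
Correction k=1: B_{2}/2! · (f^{(1)}(24) − f^{(1)}(2)) = 1/12 · (-0.000144676 − (-0.250000)) = 0.0208213.
Running total after k=1: 0.605023.
Correction k=2: B_{4}/4! · (f^{(3)}(24) − f^{(3)}(2)) = −1/720 · (-3.01408e-06 − (-0.750000)) = -0.00104166.

S_2 ≈ 0.603981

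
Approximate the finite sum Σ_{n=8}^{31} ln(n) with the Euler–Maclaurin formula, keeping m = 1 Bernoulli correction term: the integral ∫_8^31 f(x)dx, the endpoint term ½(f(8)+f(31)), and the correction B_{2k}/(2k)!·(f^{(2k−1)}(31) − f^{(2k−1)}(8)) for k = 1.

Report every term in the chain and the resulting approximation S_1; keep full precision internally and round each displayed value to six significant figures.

Integral: ∫_8^31 ln(x) dx = 66.8181.
½[f(8) + f(31)] = ½[2.07944 + 3.43399] = 2.75671.
Integral + boundary = 69.5748.
Correction k=1: B_{2}/2! · (f^{(1)}(31) − f^{(1)}(8)) = 1/12 · (0.0322581 − 0.125000) = -0.00772849.

S_1 ≈ 69.5671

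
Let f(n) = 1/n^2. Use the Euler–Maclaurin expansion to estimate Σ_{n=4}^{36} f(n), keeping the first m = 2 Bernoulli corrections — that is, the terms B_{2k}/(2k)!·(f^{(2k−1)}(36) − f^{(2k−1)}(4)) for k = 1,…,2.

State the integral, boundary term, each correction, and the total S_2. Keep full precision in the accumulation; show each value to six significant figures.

The integral term ∫_4^36 1/x^2 dx = 0.222222.
Boundary: ½(f(4) + f(36)) = ½(0.0625000 + 0.000771605) = 0.0316358.
So far: 0.253858.
k=1: B_{2}/(2)! × [f^{(1)}(36) − f^{(1)}(4)] = 1/12 × (-4.28669e-05 − (-0.0312500)) = 0.00260059.
After k=1: 0.256459.
k=2: B_{4}/(4)! × [f^{(3)}(36) − f^{(3)}(4)] = −1/720 × (-3.96916e-07 − (-0.0234375)) = -3.25515e-05.

S_2 ≈ 0.256426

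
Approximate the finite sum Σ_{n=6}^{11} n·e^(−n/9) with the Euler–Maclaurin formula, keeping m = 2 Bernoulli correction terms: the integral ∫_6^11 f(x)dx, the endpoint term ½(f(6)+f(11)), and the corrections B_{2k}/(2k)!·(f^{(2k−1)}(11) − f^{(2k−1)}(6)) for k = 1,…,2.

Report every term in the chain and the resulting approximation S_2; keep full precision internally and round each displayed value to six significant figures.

S_2 ≈ 19.4285

The integral term ∫_6^11 x·e^(−x/9) dx = 16.2878.
½[f(6) + f(11)] = ½[3.08050 + 3.24032] = 3.16041.
So far: 19.4483.
k=1: B_{2}/(2)! × [f^{(1)}(11) − f^{(1)}(6)] = 1/12 × (-0.0654611 − 0.171139) = -0.0197167.
Partial sum through k=1: 19.4285.
k=2: B_{4}/(4)! × [f^{(3)}(11) − f^{(3)}(6)] = −1/720 × (0.00646529 − 0.0147898) = 1.15618e-05.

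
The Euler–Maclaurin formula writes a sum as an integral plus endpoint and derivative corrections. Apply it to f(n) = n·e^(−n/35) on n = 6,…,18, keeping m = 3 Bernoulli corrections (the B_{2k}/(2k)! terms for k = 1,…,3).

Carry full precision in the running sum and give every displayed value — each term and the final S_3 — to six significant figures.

S_3 ≈ 107.650

∫_6^18 x·e^(−x/35) dx evaluates to 99.7752.
½[f(6) + f(18)] = ½[5.05476 + 10.7627] = 7.90873.
So far: 107.684.
Order-1 term: 1/12 · (0.290422 − 0.698039) = -0.0339681.
After k=1: 107.650.
Order-2 term: −1/720 · (0.00121329 − 0.00194527) = 1.01665e-06.
After k=2: 107.650.
Order-3 term: 1/30240 · (1.78734e-06 − 2.71079e-06) = -3.05373e-11.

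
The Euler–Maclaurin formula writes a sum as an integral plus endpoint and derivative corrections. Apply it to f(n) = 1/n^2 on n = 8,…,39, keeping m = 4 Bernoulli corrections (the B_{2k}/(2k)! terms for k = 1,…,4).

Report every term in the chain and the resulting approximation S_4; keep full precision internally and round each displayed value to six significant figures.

Integral: ∫_8^39 1/x^2 dx = 0.0993590.
Boundary: ½(f(8) + f(39)) = ½(0.0156250 + 0.000657462) = 0.00814123.
Integral + boundary = 0.107500.
Order-1 term: 1/12 · (-3.37160e-05 − (-0.00390625)) = 0.000322711.
After k=1: 0.107823.
Order-2 term: −1/720 · (-2.66004e-07 − (-0.000732422)) = -1.01688e-06.
After k=2: 0.107822.
Order-3 term: 1/30240 · (-5.24663e-09 − (-0.000343323)) = 1.13531e-08.
After k=3: 0.107822.
Order-4 term: −1/1209600 · (-1.93170e-10 − (-0.000300407)) = -2.48353e-10.

S_4 ≈ 0.107822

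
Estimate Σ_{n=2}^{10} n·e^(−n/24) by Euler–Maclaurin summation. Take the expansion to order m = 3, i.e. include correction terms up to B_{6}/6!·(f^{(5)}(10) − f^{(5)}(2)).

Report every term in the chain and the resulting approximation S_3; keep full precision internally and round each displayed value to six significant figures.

S_3 ≈ 40.3454

∫_2^10 x·e^(−x/24) dx evaluates to 36.1674.
½[f(2) + f(10)] = ½[1.84009 + 6.59241] = 4.21625.
So far: 40.3836.
Correction k=1: B_{2}/2! · (f^{(1)}(10) − f^{(1)}(2)) = 1/12 · (0.384557 − 0.843374) = -0.0382348.
After k=1: 40.3454.
Correction k=2: B_{4}/4! · (f^{(3)}(10) − f^{(3)}(2)) = −1/720 · (0.00295666 − 0.00465879) = 2.36406e-06.
After k=2: 40.3454.
Correction k=3: B_{6}/6! · (f^{(5)}(10) − f^{(5)}(2)) = 1/30240 · (9.10711e-06 − 1.36344e-05) = -1.49711e-10.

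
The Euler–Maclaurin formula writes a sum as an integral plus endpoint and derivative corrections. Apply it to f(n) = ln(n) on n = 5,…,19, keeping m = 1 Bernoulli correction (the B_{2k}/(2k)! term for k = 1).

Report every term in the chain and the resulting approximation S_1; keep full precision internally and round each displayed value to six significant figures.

S_1 ≈ 36.1618

The integral term ∫_5^19 ln(x) dx = 33.8972.
Boundary: ½(f(5) + f(19)) = ½(1.60944 + 2.94444) = 2.27694.
So far: 36.1741.
Correction k=1: B_{2}/2! · (f^{(1)}(19) − f^{(1)}(5)) = 1/12 · (0.0526316 − 0.200000) = -0.0122807.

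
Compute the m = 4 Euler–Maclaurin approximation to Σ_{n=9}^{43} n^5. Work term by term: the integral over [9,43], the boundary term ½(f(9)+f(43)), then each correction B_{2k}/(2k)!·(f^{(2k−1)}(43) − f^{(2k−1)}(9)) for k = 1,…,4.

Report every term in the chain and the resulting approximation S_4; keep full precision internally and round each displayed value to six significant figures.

S_4 ≈ 1.12843e+09

∫_9^43 x^5 dx evaluates to 1.05347e+09.
Boundary: ½(f(9) + f(43)) = ½(59049.0 + 1.47008e+08) = 7.35337e+07.
Running total after boundary: 1.12701e+09.
Correction k=1: B_{2}/2! · (f^{(1)}(43) − f^{(1)}(9)) = 1/12 · (1.70940e+07 − 32805.0) = 1.42177e+06.
Partial sum through k=1: 1.12843e+09.
Correction k=2: B_{4}/4! · (f^{(3)}(43) − f^{(3)}(9)) = −1/720 · (110940 − 4860.00) = -147.333.
Partial sum through k=2: 1.12843e+09.
Correction k=3: B_{6}/6! · (f^{(5)}(43) − f^{(5)}(9)) = 1/30240 · (120.000 − 120.000) = 0.00000.
Partial sum through k=3: 1.12843e+09.
Correction k=4: B_{8}/8! · (f^{(7)}(43) − f^{(7)}(9)) = −1/1209600 · (0.00000 − 0.00000) = 0.00000.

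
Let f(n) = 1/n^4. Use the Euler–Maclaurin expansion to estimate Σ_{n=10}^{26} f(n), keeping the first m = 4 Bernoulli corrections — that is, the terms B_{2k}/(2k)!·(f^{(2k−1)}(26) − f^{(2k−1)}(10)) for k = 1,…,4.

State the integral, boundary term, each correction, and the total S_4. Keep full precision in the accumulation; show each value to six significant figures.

S_4 ≈ 0.000368751

Integral: ∫_10^26 1/x^4 dx = 0.000314368.
½[f(10) + f(26)] = ½[0.000100000 + 2.18830e-06] = 5.10941e-05.
Integral + boundary = 0.000365462.
Order-1 term: 1/12 · (-3.36661e-07 − (-4.00000e-05)) = 3.30528e-06.
Running total after k=1: 0.000368768.
Order-2 term: −1/720 · (-1.49406e-08 − (-1.20000e-05)) = -1.66459e-08.
Running total after k=2: 0.000368751.
Order-3 term: 1/30240 · (-1.23768e-09 − (-6.72000e-06)) = 2.22181e-10.
Running total after k=3: 0.000368751.
Order-4 term: −1/1209600 · (-1.64780e-10 − (-6.04800e-06)) = -4.99986e-12.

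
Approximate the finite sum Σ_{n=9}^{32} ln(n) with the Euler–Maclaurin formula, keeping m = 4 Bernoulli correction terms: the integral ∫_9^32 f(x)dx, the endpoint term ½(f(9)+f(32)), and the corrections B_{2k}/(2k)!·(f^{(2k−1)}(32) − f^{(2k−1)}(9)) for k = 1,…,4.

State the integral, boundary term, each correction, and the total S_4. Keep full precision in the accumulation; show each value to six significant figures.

∫_9^32 ln(x) dx evaluates to 68.1285.
Boundary: ½(f(9) + f(32)) = ½(2.19722 + 3.46574) = 2.83148.
Integral + boundary = 70.9600.
k=1: B_{2}/(2)! × [f^{(1)}(32) − f^{(1)}(9)] = 1/12 × (0.0312500 − 0.111111) = -0.00665509.
After k=1: 70.9534.
k=2: B_{4}/(4)! × [f^{(3)}(32) − f^{(3)}(9)] = −1/720 × (6.10352e-05 − 0.00274348) = 3.72562e-06.
After k=2: 70.9534.
k=3: B_{6}/(6)! × [f^{(5)}(32) − f^{(5)}(9)] = 1/30240 × (7.15256e-07 − 0.000406442) = -1.34169e-08.
After k=3: 70.9534.
k=4: B_{8}/(8)! × [f^{(7)}(32) − f^{(7)}(9)] = −1/1209600 × (2.09548e-08 − 0.000150534) = 1.24432e-10.

S_4 ≈ 70.9534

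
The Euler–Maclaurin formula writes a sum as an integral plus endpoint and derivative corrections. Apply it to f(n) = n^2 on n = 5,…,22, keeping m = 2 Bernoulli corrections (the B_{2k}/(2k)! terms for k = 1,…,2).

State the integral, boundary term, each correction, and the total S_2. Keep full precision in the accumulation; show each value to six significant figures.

S_2 ≈ 3765.00

∫_5^22 x^2 dx evaluates to 3507.67.
½[f(5) + f(22)] = ½[25.0000 + 484.000] = 254.500.
Running total after boundary: 3762.17.
k=1: B_{2}/(2)! × [f^{(1)}(22) − f^{(1)}(5)] = 1/12 × (44.0000 − 10.0000) = 2.83333.
Running total after k=1: 3765.00.
k=2: B_{4}/(4)! × [f^{(3)}(22) − f^{(3)}(5)] = −1/720 × (0.00000 − 0.00000) = 0.00000.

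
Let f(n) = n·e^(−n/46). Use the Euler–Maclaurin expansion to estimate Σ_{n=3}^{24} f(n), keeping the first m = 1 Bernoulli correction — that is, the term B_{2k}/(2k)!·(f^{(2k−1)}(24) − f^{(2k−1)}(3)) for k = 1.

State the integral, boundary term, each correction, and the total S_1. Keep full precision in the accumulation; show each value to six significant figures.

Integral: ∫_3^24 x·e^(−x/46) dx = 200.661.
½[f(3) + f(24)] = ½[2.81059 + 14.2437] = 8.52715.
Running total after boundary: 209.188.
Correction k=1: B_{2}/2! · (f^{(1)}(24) − f^{(1)}(3)) = 1/12 · (0.283842 − 0.875764) = -0.0493268.

S_1 ≈ 209.139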